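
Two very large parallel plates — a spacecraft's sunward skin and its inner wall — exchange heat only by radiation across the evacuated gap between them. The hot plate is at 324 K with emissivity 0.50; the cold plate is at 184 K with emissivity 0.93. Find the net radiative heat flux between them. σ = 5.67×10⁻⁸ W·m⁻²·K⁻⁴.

For two infinite grey parallel plates, q = σ(T₁⁴ − T₂⁴)/(1/ε₁ + 1/ε₂ − 1).
T₁⁴ − T₂⁴ = 1.102×10¹⁰ − 1.146×10⁹ = 9.874×10⁹ K⁴.
1/ε₁ + 1/ε₂ − 1 = 2.000 + 1.075 − 1 = 2.075.
q = 5.67×10⁻⁸ × 9.874×10⁹ / 2.075.

q ≈ 270 W/m²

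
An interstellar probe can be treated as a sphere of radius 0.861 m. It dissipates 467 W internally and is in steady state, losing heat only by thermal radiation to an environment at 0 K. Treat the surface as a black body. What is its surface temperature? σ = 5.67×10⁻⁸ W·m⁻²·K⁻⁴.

T ≈ 172 K

Steady state: internal power = radiated power, P = εσA T⁴.
Radiating area A = 4πr² = 9.316 m².
T⁴ = P/(εσA) = 467/(1.0·5.67×10⁻⁸·9.316) = 8.841×10⁸ K⁴.
T = (8.841×10⁸)^(1/4).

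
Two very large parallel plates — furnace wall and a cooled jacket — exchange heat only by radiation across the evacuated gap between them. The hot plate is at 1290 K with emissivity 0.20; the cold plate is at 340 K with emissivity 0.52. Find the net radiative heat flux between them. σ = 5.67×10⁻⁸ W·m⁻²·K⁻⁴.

q ≈ 26400 W/m²

For two infinite grey parallel plates, q = σ(T₁⁴ − T₂⁴)/(1/ε₁ + 1/ε₂ − 1).
T₁⁴ − T₂⁴ = 2.769×10¹² − 1.336×10¹⁰ = 2.756×10¹² K⁴.
1/ε₁ + 1/ε₂ − 1 = 5.000 + 1.923 − 1 = 5.923.
q = 5.67×10⁻⁸ × 2.756×10¹² / 5.923.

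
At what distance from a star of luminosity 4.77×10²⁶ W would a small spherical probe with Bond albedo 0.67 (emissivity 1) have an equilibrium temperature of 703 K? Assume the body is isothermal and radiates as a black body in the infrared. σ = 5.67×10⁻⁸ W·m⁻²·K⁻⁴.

For an isothermal black-emitting sphere, (1−a)S·πr² = σ·4πr²·T⁴ ⇒ S = 4σT⁴/(1−a).
S = 4·5.67×10⁻⁸·(703)⁴/0.330 = 1.679×10⁵ W/m².
Flux falls as S = L/(4πd²), so d = √(L/(4πS)) = √(4.77×10²⁶/(4π·1.679×10⁵)).

d ≈ 1.50×10¹⁰ m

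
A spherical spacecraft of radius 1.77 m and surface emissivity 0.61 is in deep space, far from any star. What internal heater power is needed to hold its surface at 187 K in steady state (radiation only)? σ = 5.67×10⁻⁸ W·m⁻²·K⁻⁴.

P ≈ 1670 W

P = εσ·4πr²·T⁴.
4πr² = 39.37 m²; T⁴ = 1.223×10⁹ K⁴.
P = 0.61·5.67×10⁻⁸·39.37·1.223×10⁹.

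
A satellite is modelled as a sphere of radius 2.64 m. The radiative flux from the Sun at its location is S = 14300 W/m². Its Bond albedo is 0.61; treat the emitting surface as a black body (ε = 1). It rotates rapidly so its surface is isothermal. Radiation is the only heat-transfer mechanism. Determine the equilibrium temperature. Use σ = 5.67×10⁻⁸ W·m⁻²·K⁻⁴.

T ≈ 396 K

At equilibrium, absorbed power = emitted power.
Absorbing cross-section = πr² = 21.90 m²; emitting surface = 4πr² = 87.58 m² (ratio 4).
(1−a)S·A_cross = εσ·A_surf·T⁴  ⇒  T⁴ = (1−a)S/(4σ).
T⁴ = 0.390·14300/(4·5.67×10⁻⁸) = 2.459×10¹⁰ K⁴.
T = (2.459×10¹⁰)^(1/4).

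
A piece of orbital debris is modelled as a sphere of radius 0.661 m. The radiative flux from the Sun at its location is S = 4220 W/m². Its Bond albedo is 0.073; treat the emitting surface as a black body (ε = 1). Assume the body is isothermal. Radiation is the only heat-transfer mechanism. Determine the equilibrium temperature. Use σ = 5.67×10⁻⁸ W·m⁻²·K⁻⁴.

T ≈ 362 K

At equilibrium, absorbed power = emitted power.
Absorbing cross-section = πr² = 1.373 m²; emitting surface = 4πr² = 5.491 m² (ratio 4).
(1−a)S·A_cross = εσ·A_surf·T⁴  ⇒  T⁴ = (1−a)S/(4σ).
T⁴ = 0.927·4220/(4·5.67×10⁻⁸) = 1.725×10¹⁰ K⁴.
T = (1.725×10¹⁰)^(1/4).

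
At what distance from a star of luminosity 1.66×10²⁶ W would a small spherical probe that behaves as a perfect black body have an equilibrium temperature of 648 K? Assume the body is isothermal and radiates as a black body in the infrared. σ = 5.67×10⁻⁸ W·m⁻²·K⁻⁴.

d ≈ 1.82×10¹⁰ m

For an isothermal black-emitting sphere, (1−a)S·πr² = σ·4πr²·T⁴ ⇒ S = 4σT⁴/(1−a).
S = 4·5.67×10⁻⁸·(648)⁴/1.00 = 39990 W/m².
Flux falls as S = L/(4πd²), so d = √(L/(4πS)) = √(1.66×10²⁶/(4π·39990)).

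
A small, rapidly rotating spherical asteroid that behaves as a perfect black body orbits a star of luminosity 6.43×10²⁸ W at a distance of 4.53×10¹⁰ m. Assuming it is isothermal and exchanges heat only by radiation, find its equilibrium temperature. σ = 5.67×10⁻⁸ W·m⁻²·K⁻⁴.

First find the stellar flux at distance d: S = L/(4πd²) = 6.43×10²⁸/(4π·(4.53×10¹⁰)²) = 2.493×10⁶ W/m².
For an isothermal sphere, absorbed (1−a)S·πr² = emitted σ·4πr²·T⁴, so T⁴ = (1−a)S/(4σ).
T⁴ = 1.00·2.493×10⁶/(4·5.67×10⁻⁸) = 1.099×10¹³ K⁴.

T ≈ 1820 K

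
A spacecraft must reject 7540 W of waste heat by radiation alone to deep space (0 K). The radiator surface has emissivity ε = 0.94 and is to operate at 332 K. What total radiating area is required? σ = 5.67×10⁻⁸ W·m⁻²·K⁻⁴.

P = εσA T⁴ ⇒ A = P/(εσT⁴).
T⁴ = 1.215×10¹⁰ K⁴.
A = 7540/(0.94 × 5.67×10⁻⁸ × 1.215×10¹⁰).

A ≈ 11.6 m²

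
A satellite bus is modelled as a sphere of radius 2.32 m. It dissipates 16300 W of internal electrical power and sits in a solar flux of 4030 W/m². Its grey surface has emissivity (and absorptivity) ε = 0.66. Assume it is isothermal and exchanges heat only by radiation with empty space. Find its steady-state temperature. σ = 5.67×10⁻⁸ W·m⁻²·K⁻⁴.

T ≈ 394 K

At steady state, absorbed solar power + internal power = radiated power.
Absorbed: α·S·A_cross = 0.66·4030·16.91 = 44980 W (cross-section πr²).
Total input = 44980 + 16300 = 61280 W.
Radiated: εσ·A_surf·T⁴ with A_surf = 4πr² = 67.64 m².
T⁴ = 61280/(0.66·5.67×10⁻⁸·67.64) = 2.421×10¹⁰ K⁴.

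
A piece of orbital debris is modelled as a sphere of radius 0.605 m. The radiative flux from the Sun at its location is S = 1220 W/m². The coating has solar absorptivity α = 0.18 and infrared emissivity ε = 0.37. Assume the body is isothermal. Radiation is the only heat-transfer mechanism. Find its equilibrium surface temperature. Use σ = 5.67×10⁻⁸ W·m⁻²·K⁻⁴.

T ≈ 226 K

At equilibrium, absorbed power = emitted power.
Absorbing cross-section = πr² = 1.150 m²; emitting surface = 4πr² = 4.600 m² (ratio 4).
αS·A_cross = εσ·A_surf·T⁴  ⇒  T⁴ = αS/(ε·4σ).
T⁴ = 0.180·1220/(0.37·4·5.67×10⁻⁸) = 2.617×10⁹ K⁴.
T = (2.617×10⁹)^(1/4).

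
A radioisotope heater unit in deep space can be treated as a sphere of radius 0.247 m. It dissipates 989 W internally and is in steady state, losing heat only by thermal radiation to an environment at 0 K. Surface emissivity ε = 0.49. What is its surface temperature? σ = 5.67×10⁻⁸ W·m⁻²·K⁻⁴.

Steady state: internal power = radiated power, P = εσA T⁴.
Radiating area A = 4πr² = 0.7667 m².
T⁴ = P/(εσA) = 989/(0.49·5.67×10⁻⁸·0.7667) = 4.643×10¹⁰ K⁴.
T = (4.643×10¹⁰)^(1/4).

T ≈ 464 K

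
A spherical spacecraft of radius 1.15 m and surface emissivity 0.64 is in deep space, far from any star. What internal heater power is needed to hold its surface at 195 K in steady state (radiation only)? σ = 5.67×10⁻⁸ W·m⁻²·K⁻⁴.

P = εσ·4πr²·T⁴.
4πr² = 16.62 m²; T⁴ = 1.446×10⁹ K⁴.
P = 0.64·5.67×10⁻⁸·16.62·1.446×10⁹.

P ≈ 872 W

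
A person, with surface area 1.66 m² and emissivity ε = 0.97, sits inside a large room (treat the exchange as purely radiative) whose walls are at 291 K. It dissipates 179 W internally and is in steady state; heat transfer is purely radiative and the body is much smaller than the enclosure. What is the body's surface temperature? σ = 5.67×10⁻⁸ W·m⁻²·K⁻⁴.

For a small grey body in a large enclosure, net radiated power = εσA(T⁴ − T_w⁴).
Steady state: P = εσA(T⁴ − T_w⁴) with A = 1.66 m².
T⁴ = P/(εσA) + T_w⁴ = 179/(0.97·5.67×10⁻⁸·1.660) + (291)⁴
    = 1.961×10⁹ + 7.171×10⁹ = 9.131×10⁹ K⁴.

T ≈ 309 K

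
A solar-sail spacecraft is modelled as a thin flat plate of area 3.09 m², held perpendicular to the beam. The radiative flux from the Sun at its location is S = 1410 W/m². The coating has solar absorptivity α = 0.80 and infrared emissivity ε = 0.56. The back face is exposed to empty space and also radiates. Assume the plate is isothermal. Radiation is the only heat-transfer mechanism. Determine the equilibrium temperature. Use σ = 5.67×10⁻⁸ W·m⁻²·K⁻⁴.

At equilibrium, absorbed power = emitted power.
Absorbing cross-section = A = 3.090 m²; emitting surface = 2A = 6.180 m² (ratio 2).
αS·A_cross = εσ·A_surf·T⁴  ⇒  T⁴ = αS/(ε·2σ).
T⁴ = 0.800·1410/(0.56·2·5.67×10⁻⁸) = 1.776×10¹⁰ K⁴.
T = (1.776×10¹⁰)^(1/4).

T ≈ 365 K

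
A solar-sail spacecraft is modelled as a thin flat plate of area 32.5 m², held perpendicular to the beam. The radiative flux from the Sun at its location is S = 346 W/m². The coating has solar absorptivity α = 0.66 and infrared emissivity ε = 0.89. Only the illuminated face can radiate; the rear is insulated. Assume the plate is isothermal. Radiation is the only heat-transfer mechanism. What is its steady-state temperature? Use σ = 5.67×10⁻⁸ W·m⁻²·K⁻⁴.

At equilibrium, absorbed power = emitted power.
Absorbing cross-section = A = 32.50 m²; emitting surface = A = 32.50 m² (ratio 1).
αS·A_cross = εσ·A_surf·T⁴  ⇒  T⁴ = αS/(ε·1σ).
T⁴ = 0.660·346/(0.89·1·5.67×10⁻⁸) = 4.525×10⁹ K⁴.
T = (4.525×10⁹)^(1/4).

T ≈ 259 K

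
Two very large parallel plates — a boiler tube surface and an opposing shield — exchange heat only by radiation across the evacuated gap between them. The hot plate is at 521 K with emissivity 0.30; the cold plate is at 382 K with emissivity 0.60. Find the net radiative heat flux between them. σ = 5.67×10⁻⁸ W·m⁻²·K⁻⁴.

For two infinite grey parallel plates, q = σ(T₁⁴ − T₂⁴)/(1/ε₁ + 1/ε₂ − 1).
T₁⁴ − T₂⁴ = 7.368×10¹⁰ − 2.129×10¹⁰ = 5.239×10¹⁰ K⁴.
1/ε₁ + 1/ε₂ − 1 = 3.333 + 1.667 − 1 = 4.000.
q = 5.67×10⁻⁸ × 5.239×10¹⁰ / 4.000.

q ≈ 743 W/m²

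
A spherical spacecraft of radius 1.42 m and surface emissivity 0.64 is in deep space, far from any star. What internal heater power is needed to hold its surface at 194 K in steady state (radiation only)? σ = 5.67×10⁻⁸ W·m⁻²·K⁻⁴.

P ≈ 1300 W

P = εσ·4πr²·T⁴.
4πr² = 25.34 m²; T⁴ = 1.416×10⁹ K⁴.
P = 0.64·5.67×10⁻⁸·25.34·1.416×10⁹.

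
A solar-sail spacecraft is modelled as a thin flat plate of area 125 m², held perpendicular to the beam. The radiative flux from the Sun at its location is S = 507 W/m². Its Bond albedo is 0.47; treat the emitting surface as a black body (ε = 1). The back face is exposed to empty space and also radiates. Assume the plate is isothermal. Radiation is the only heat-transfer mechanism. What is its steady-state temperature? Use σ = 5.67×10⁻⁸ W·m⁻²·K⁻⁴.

T ≈ 221 K

At equilibrium, absorbed power = emitted power.
Absorbing cross-section = A = 125.0 m²; emitting surface = 2A = 250.0 m² (ratio 2).
(1−a)S·A_cross = εσ·A_surf·T⁴  ⇒  T⁴ = (1−a)S/(2σ).
T⁴ = 0.530·507/(2·5.67×10⁻⁸) = 2.370×10⁹ K⁴.
T = (2.370×10⁹)^(1/4).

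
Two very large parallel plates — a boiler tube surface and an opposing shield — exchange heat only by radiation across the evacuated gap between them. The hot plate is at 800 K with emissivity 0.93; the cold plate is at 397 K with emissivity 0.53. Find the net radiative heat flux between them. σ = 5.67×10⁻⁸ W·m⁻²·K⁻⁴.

q ≈ 11100 W/m²

For two infinite grey parallel plates, q = σ(T₁⁴ − T₂⁴)/(1/ε₁ + 1/ε₂ − 1).
T₁⁴ − T₂⁴ = 4.096×10¹¹ − 2.484×10¹⁰ = 3.848×10¹¹ K⁴.
1/ε₁ + 1/ε₂ − 1 = 1.075 + 1.887 − 1 = 1.962.
q = 5.67×10⁻⁸ × 3.848×10¹¹ / 1.962.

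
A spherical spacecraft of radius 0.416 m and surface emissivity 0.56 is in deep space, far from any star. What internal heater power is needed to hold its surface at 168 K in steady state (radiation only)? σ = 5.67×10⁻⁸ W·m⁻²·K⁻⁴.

P = εσ·4πr²·T⁴.
4πr² = 2.175 m²; T⁴ = 7.966×10⁸ K⁴.
P = 0.56·5.67×10⁻⁸·2.175·7.966×10⁸.

P ≈ 55.0 W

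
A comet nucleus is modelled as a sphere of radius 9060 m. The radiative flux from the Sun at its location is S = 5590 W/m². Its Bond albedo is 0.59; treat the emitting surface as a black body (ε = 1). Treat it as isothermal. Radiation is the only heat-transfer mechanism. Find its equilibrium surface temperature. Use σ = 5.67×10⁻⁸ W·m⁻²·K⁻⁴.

T ≈ 317 K

At equilibrium, absorbed power = emitted power.
Absorbing cross-section = πr² = 2.579×10⁸ m²; emitting surface = 4πr² = 1.031×10⁹ m² (ratio 4).
(1−a)S·A_cross = εσ·A_surf·T⁴  ⇒  T⁴ = (1−a)S/(4σ).
T⁴ = 0.410·5590/(4·5.67×10⁻⁸) = 1.011×10¹⁰ K⁴.
T = (1.011×10¹⁰)^(1/4).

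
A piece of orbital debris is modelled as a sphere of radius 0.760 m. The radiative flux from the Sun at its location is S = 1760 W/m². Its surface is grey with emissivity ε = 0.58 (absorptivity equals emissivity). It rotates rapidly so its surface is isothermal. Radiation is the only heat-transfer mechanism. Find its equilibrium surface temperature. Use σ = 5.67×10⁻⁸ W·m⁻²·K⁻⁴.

T ≈ 297 K

At equilibrium, absorbed power = emitted power.
Absorbing cross-section = πr² = 1.815 m²; emitting surface = 4πr² = 7.258 m² (ratio 4).
εS·A_cross = εσ·A_surf·T⁴  ⇒  T⁴ = S/(4σ)   (ε cancels).
T⁴ = 1760/(4·5.67×10⁻⁸) = 7.760×10⁹ K⁴.
T = (7.760×10⁹)^(1/4).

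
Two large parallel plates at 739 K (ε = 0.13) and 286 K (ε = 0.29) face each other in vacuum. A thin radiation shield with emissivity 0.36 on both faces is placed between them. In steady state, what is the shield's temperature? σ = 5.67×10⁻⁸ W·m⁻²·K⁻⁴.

In steady state the net flux on the hot side equals that on the cold side.
σ(T₁⁴−T_s⁴)/D₁ = σ(T_s⁴−T₂⁴)/D₂, with D₁ = 1/ε₁+1/ε_s−1 = 9.470, D₂ = 1/ε_s+1/ε₂−1 = 5.226.
Solve for T_s⁴: T_s⁴ = (D₂·T₁⁴ + D₁·T₂⁴)/(D₁+D₂) = 1.104×10¹¹ K⁴.

T_s ≈ 576 K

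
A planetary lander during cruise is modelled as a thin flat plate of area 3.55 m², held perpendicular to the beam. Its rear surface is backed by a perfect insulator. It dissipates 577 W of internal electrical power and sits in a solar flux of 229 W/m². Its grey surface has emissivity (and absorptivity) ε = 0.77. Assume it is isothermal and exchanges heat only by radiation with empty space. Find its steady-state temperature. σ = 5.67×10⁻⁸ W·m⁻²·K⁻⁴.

At steady state, absorbed solar power + internal power = radiated power.
Absorbed: α·S·A_cross = 0.77·229·3.550 = 626.0 W (cross-section A).
Total input = 626.0 + 577 = 1203 W.
Radiated: εσ·A_surf·T⁴ with A_surf = A = 3.550 m².
T⁴ = 1203/(0.77·5.67×10⁻⁸·3.550) = 7.762×10⁹ K⁴.

T ≈ 297 K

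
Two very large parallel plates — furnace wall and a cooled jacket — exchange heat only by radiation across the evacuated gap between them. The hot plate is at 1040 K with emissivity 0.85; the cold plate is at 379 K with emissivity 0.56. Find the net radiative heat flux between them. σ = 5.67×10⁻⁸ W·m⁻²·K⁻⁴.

q ≈ 33200 W/m²

For two infinite grey parallel plates, q = σ(T₁⁴ − T₂⁴)/(1/ε₁ + 1/ε₂ − 1).
T₁⁴ − T₂⁴ = 1.170×10¹² − 2.063×10¹⁰ = 1.149×10¹² K⁴.
1/ε₁ + 1/ε₂ − 1 = 1.176 + 1.786 − 1 = 1.962.
q = 5.67×10⁻⁸ × 1.149×10¹² / 1.962.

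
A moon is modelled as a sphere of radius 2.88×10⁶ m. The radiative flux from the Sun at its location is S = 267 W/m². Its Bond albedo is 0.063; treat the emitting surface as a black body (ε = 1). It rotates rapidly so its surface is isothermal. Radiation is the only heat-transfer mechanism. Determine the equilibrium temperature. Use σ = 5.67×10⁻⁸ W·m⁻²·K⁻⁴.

At equilibrium, absorbed power = emitted power.
Absorbing cross-section = πr² = 2.606×10¹³ m²; emitting surface = 4πr² = 1.042×10¹⁴ m² (ratio 4).
(1−a)S·A_cross = εσ·A_surf·T⁴  ⇒  T⁴ = (1−a)S/(4σ).
T⁴ = 0.937·267/(4·5.67×10⁻⁸) = 1.103×10⁹ K⁴.
T = (1.103×10⁹)^(1/4).

T ≈ 182 K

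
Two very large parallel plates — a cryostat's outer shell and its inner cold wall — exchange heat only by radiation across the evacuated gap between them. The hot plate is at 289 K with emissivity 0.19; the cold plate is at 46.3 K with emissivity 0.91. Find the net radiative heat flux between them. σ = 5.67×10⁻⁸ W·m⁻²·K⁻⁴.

For two infinite grey parallel plates, q = σ(T₁⁴ − T₂⁴)/(1/ε₁ + 1/ε₂ − 1).
T₁⁴ − T₂⁴ = 6.976×10⁹ − 4.595×10⁶ = 6.971×10⁹ K⁴.
1/ε₁ + 1/ε₂ − 1 = 5.263 + 1.099 − 1 = 5.362.
q = 5.67×10⁻⁸ × 6.971×10⁹ / 5.362.

q ≈ 73.7 W/m²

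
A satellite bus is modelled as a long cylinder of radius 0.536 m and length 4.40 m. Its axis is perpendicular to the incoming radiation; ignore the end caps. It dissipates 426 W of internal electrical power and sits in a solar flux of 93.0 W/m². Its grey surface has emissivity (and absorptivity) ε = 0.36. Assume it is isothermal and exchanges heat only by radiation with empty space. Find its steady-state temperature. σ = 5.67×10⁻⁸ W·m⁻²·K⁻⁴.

T ≈ 210 K

At steady state, absorbed solar power + internal power = radiated power.
Absorbed: α·S·A_cross = 0.36·93.0·4.717 = 157.9 W (cross-section 2rL).
Total input = 157.9 + 426 = 583.9 W.
Radiated: εσ·A_surf·T⁴ with A_surf = 2πrL = 14.82 m².
T⁴ = 583.9/(0.36·5.67×10⁻⁸·14.82) = 1.930×10⁹ K⁴.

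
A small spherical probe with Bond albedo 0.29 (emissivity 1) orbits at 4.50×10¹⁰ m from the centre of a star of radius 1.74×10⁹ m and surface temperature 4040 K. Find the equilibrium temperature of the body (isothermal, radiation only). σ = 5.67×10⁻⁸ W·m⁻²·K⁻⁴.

T ≈ 516 K

The star's surface emits σT_*⁴; at distance d the flux is S = σT_*⁴(R_*/d)².
S = 5.67×10⁻⁸·(4040)⁴·(1.74×10⁹/4.50×10¹⁰)² = 22580 W/m².
For an isothermal sphere T⁴ = (1−a)S/(4σ) = 7.070×10¹⁰ K⁴.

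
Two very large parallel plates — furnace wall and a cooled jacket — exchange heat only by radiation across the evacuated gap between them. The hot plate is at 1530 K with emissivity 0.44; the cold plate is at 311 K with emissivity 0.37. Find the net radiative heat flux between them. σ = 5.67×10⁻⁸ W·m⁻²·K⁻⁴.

For two infinite grey parallel plates, q = σ(T₁⁴ − T₂⁴)/(1/ε₁ + 1/ε₂ − 1).
T₁⁴ − T₂⁴ = 5.480×10¹² − 9.355×10⁹ = 5.470×10¹² K⁴.
1/ε₁ + 1/ε₂ − 1 = 2.273 + 2.703 − 1 = 3.975.
q = 5.67×10⁻⁸ × 5.470×10¹² / 3.975.

q ≈ 78000 W/m²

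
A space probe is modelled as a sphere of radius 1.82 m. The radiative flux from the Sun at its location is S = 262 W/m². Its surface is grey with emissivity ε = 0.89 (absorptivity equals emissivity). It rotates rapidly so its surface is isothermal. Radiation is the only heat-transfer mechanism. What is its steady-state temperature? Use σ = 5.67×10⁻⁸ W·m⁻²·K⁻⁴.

T ≈ 184 K

At equilibrium, absorbed power = emitted power.
Absorbing cross-section = πr² = 10.41 m²; emitting surface = 4πr² = 41.62 m² (ratio 4).
εS·A_cross = εσ·A_surf·T⁴  ⇒  T⁴ = S/(4σ)   (ε cancels).
T⁴ = 262/(4·5.67×10⁻⁸) = 1.155×10⁹ K⁴.
T = (1.155×10⁹)^(1/4).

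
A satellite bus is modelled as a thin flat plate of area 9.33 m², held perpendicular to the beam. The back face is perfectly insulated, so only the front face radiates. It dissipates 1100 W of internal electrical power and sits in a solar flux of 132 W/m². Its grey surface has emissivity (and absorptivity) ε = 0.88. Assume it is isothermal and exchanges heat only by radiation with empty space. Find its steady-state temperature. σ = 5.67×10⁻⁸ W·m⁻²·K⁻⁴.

At steady state, absorbed solar power + internal power = radiated power.
Absorbed: α·S·A_cross = 0.88·132·9.330 = 1084 W (cross-section A).
Total input = 1084 + 1100 = 2184 W.
Radiated: εσ·A_surf·T⁴ with A_surf = A = 9.330 m².
T⁴ = 2184/(0.88·5.67×10⁻⁸·9.330) = 4.691×10⁹ K⁴.

T ≈ 262 K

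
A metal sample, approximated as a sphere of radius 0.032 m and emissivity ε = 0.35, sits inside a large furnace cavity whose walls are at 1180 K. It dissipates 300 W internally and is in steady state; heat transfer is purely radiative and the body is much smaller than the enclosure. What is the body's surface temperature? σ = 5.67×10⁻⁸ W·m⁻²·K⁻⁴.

T ≈ 1330 K

For a small grey body in a large enclosure, net radiated power = εσA(T⁴ − T_w⁴).
Steady state: P = εσA(T⁴ − T_w⁴) with A = 4πr² = 0.01287 m².
T⁴ = P/(εσA) + T_w⁴ = 300/(0.35·5.67×10⁻⁸·0.01287) + (1180)⁴
    = 1.175×10¹² + 1.939×10¹² = 3.114×10¹² K⁴.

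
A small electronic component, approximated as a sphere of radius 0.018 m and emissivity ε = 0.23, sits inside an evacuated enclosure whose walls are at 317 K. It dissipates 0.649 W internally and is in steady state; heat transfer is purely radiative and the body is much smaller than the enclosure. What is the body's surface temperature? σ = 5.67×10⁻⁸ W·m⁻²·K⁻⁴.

T ≈ 387 K

For a small grey body in a large enclosure, net radiated power = εσA(T⁴ − T_w⁴).
Steady state: P = εσA(T⁴ − T_w⁴) with A = 4πr² = 0.004072 m².
T⁴ = P/(εσA) + T_w⁴ = 0.649/(0.23·5.67×10⁻⁸·0.004072) + (317)⁴
    = 1.222×10¹⁰ + 1.010×10¹⁰ = 2.232×10¹⁰ K⁴.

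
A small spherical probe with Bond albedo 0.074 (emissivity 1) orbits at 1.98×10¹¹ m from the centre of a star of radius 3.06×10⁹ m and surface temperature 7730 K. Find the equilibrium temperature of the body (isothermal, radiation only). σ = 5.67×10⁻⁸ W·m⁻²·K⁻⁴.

The star's surface emits σT_*⁴; at distance d the flux is S = σT_*⁴(R_*/d)².
S = 5.67×10⁻⁸·(7730)⁴·(3.06×10⁹/1.98×10¹¹)² = 48350 W/m².
For an isothermal sphere T⁴ = (1−a)S/(4σ) = 1.974×10¹¹ K⁴.

T ≈ 667 K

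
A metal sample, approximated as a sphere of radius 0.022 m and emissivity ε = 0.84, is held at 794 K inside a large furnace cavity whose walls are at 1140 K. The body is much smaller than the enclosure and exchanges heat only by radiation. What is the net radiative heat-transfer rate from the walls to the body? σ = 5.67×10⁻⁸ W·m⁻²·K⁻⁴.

P_net ≈ 374 W

For a small grey body in a large enclosure: P_net = εσA(T_body⁴ − T_wall⁴).
A = 4πr² = 0.006082 m²; T_body⁴ − T_wall⁴ = 3.974×10¹¹ − 1.689×10¹² = -1.292×10¹² K⁴.
|P_net| = 0.84·5.67×10⁻⁸·0.006082·1.292×10¹².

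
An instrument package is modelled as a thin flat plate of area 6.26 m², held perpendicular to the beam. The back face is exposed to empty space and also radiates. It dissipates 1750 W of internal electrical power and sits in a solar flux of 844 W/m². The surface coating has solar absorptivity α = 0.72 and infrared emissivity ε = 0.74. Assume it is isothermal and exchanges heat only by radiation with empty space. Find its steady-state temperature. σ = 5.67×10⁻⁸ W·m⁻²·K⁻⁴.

At steady state, absorbed solar power + internal power = radiated power.
Absorbed: α·S·A_cross = 0.72·844·6.260 = 3804 W (cross-section A).
Total input = 3804 + 1750 = 5554 W.
Radiated: εσ·A_surf·T⁴ with A_surf = 2A = 12.52 m².
T⁴ = 5554/(0.74·5.67×10⁻⁸·12.52) = 1.057×10¹⁰ K⁴.

T ≈ 321 K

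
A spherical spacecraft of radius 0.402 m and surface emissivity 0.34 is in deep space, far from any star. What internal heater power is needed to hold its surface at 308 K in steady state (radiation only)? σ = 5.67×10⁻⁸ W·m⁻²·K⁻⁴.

P ≈ 352 W

P = εσ·4πr²·T⁴.
4πr² = 2.031 m²; T⁴ = 8.999×10⁹ K⁴.
P = 0.34·5.67×10⁻⁸·2.031·8.999×10⁹.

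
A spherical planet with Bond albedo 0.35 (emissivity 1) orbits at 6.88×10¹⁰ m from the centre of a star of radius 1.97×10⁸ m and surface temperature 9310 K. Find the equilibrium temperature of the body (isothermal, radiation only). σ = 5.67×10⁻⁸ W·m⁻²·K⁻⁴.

The star's surface emits σT_*⁴; at distance d the flux is S = σT_*⁴(R_*/d)².
S = 5.67×10⁻⁸·(9310)⁴·(1.97×10⁸/6.88×10¹⁰)² = 3493 W/m².
For an isothermal sphere T⁴ = (1−a)S/(4σ) = 1.001×10¹⁰ K⁴.

T ≈ 316 K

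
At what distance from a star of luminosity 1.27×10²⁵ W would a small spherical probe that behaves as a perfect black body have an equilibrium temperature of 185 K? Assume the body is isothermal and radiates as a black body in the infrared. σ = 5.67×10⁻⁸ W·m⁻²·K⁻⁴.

For an isothermal black-emitting sphere, (1−a)S·πr² = σ·4πr²·T⁴ ⇒ S = 4σT⁴/(1−a).
S = 4·5.67×10⁻⁸·(185)⁴/1.00 = 265.7 W/m².
Flux falls as S = L/(4πd²), so d = √(L/(4πS)) = √(1.27×10²⁵/(4π·265.7)).

d ≈ 6.17×10¹⁰ m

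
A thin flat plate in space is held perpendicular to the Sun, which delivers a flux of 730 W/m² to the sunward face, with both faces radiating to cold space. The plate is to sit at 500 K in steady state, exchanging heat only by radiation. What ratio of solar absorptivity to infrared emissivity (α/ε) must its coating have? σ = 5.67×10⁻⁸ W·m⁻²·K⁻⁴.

α/ε ≈ 9.71

Balance: αS·A = εσ·2A·T⁴ ⇒ α/ε = 2σT⁴/S.
α/ε = 2·5.67×10⁻⁸·(500)⁴/730 = 2·5.67×10⁻⁸·6.250×10¹⁰/730.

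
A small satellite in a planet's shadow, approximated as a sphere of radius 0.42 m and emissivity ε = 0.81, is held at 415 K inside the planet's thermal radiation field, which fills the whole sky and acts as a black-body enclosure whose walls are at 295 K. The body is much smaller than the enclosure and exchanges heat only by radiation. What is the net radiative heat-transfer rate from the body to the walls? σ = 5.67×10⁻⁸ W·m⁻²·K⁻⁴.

P_net ≈ 2250 W

For a small grey body in a large enclosure: P_net = εσA(T_body⁴ − T_wall⁴).
A = 4πr² = 2.217 m²; T_body⁴ − T_wall⁴ = 2.966×10¹⁰ − 7.573×10⁹ = 2.209×10¹⁰ K⁴.
|P_net| = 0.81·5.67×10⁻⁸·2.217·2.209×10¹⁰.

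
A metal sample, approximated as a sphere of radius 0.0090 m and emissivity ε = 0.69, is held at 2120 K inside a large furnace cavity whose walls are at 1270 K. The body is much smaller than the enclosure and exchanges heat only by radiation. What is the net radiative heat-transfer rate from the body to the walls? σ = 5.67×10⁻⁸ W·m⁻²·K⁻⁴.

For a small grey body in a large enclosure: P_net = εσA(T_body⁴ − T_wall⁴).
A = 4πr² = 0.001018 m²; T_body⁴ − T_wall⁴ = 2.020×10¹³ − 2.601×10¹² = 1.760×10¹³ K⁴.
|P_net| = 0.69·5.67×10⁻⁸·0.001018·1.760×10¹³.

P_net ≈ 701 W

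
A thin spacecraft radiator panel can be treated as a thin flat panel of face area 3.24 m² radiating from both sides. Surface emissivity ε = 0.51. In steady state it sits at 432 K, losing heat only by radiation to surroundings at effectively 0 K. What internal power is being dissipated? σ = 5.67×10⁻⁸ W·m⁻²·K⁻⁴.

Steady state: P = εσA T⁴.
A = 2·3.24 = 6.480 m²; T⁴ = (432)⁴ = 3.483×10¹⁰ K⁴.
P = 0.51 × 5.67×10⁻⁸ × 6.480 × 3.483×10¹⁰.

P ≈ 6530 W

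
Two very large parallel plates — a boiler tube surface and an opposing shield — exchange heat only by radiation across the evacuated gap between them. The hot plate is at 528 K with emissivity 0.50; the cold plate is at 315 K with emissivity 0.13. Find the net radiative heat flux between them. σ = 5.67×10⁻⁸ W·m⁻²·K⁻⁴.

q ≈ 443 W/m²

For two infinite grey parallel plates, q = σ(T₁⁴ − T₂⁴)/(1/ε₁ + 1/ε₂ − 1).
T₁⁴ − T₂⁴ = 7.772×10¹⁰ − 9.846×10⁹ = 6.787×10¹⁰ K⁴.
1/ε₁ + 1/ε₂ − 1 = 2.000 + 7.692 − 1 = 8.692.
q = 5.67×10⁻⁸ × 6.787×10¹⁰ / 8.692.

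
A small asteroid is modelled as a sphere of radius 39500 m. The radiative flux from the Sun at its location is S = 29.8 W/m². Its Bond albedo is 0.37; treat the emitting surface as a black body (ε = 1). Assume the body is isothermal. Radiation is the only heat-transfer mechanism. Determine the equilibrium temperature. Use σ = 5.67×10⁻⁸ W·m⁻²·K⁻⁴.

At equilibrium, absorbed power = emitted power.
Absorbing cross-section = πr² = 4.902×10⁹ m²; emitting surface = 4πr² = 1.961×10¹⁰ m² (ratio 4).
(1−a)S·A_cross = εσ·A_surf·T⁴  ⇒  T⁴ = (1−a)S/(4σ).
T⁴ = 0.630·29.8/(4·5.67×10⁻⁸) = 8.278×10⁷ K⁴.
T = (8.278×10⁷)^(1/4).

T ≈ 95.4 K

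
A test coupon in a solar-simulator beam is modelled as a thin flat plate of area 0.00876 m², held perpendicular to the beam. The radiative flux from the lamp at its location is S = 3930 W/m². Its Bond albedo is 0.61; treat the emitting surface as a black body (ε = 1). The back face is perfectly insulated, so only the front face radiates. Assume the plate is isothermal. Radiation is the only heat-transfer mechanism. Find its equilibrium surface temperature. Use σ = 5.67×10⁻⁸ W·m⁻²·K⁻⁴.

At equilibrium, absorbed power = emitted power.
Absorbing cross-section = A = 0.008760 m²; emitting surface = A = 0.008760 m² (ratio 1).
(1−a)S·A_cross = εσ·A_surf·T⁴  ⇒  T⁴ = (1−a)S/(1σ).
T⁴ = 0.390·3930/(1·5.67×10⁻⁸) = 2.703×10¹⁰ K⁴.
T = (2.703×10¹⁰)^(1/4).

T ≈ 405 K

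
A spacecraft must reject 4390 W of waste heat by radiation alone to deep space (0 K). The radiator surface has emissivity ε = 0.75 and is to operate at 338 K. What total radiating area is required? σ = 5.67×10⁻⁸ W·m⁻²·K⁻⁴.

A ≈ 7.91 m²

P = εσA T⁴ ⇒ A = P/(εσT⁴).
T⁴ = 1.305×10¹⁰ K⁴.
A = 4390/(0.75 × 5.67×10⁻⁸ × 1.305×10¹⁰).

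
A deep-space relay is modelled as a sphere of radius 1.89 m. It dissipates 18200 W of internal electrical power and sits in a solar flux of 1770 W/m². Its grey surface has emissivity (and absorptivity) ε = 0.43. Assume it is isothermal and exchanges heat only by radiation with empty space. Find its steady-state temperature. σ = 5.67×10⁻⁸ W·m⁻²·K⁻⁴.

T ≈ 395 K

At steady state, absorbed solar power + internal power = radiated power.
Absorbed: α·S·A_cross = 0.43·1770·11.22 = 8541 W (cross-section πr²).
Total input = 8541 + 18200 = 26740 W.
Radiated: εσ·A_surf·T⁴ with A_surf = 4πr² = 44.89 m².
T⁴ = 26740/(0.43·5.67×10⁻⁸·44.89) = 2.443×10¹⁰ K⁴.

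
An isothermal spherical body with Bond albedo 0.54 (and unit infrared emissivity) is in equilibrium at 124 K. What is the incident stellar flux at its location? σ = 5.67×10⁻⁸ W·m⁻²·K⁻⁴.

S ≈ 117 W/m²

(1−a)S·πr² = σ·4πr²·T⁴ ⇒ S = 4σT⁴/(1−a).
S = 4·5.67×10⁻⁸·2.364×10⁸/0.460.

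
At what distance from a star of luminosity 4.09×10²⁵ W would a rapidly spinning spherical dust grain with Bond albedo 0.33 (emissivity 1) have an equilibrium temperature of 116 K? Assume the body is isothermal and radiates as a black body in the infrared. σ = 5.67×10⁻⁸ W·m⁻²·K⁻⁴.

d ≈ 2.30×10¹¹ m

For an isothermal black-emitting sphere, (1−a)S·πr² = σ·4πr²·T⁴ ⇒ S = 4σT⁴/(1−a).
S = 4·5.67×10⁻⁸·(116)⁴/0.670 = 61.29 W/m².
Flux falls as S = L/(4πd²), so d = √(L/(4πS)) = √(4.09×10²⁵/(4π·61.29)).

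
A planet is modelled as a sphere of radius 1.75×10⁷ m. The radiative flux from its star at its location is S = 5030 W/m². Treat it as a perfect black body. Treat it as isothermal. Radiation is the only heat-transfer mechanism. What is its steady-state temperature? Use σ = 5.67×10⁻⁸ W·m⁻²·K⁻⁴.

At equilibrium, absorbed power = emitted power.
Absorbing cross-section = πr² = 9.621×10¹⁴ m²; emitting surface = 4πr² = 3.848×10¹⁵ m² (ratio 4).
S·A_cross = εσ·A_surf·T⁴  ⇒  T⁴ = S/(4σ).
T⁴ = 1.00·5030/(4·5.67×10⁻⁸) = 2.218×10¹⁰ K⁴.
T = (2.218×10¹⁰)^(1/4).

T ≈ 386 K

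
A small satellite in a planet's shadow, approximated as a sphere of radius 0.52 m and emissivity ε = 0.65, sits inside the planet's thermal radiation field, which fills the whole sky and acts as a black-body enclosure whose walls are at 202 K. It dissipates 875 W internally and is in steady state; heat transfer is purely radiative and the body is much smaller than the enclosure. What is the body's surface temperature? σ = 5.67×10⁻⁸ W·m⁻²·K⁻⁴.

T ≈ 305 K

For a small grey body in a large enclosure, net radiated power = εσA(T⁴ − T_w⁴).
Steady state: P = εσA(T⁴ − T_w⁴) with A = 4πr² = 3.398 m².
T⁴ = P/(εσA) + T_w⁴ = 875/(0.65·5.67×10⁻⁸·3.398) + (202)⁴
    = 6.987×10⁹ + 1.665×10⁹ = 8.652×10⁹ K⁴.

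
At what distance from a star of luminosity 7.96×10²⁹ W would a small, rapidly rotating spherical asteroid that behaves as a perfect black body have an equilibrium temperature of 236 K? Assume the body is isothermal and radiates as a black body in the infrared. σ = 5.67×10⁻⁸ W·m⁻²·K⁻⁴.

d ≈ 9.49×10¹² m

For an isothermal black-emitting sphere, (1−a)S·πr² = σ·4πr²·T⁴ ⇒ S = 4σT⁴/(1−a).
S = 4·5.67×10⁻⁸·(236)⁴/1.00 = 703.5 W/m².
Flux falls as S = L/(4πd²), so d = √(L/(4πS)) = √(7.96×10²⁹/(4π·703.5)).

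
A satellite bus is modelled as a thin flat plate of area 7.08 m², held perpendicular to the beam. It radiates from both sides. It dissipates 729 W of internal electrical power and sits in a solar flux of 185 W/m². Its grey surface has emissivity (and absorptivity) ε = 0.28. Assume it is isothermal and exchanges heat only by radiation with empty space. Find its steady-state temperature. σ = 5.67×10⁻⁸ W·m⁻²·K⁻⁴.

At steady state, absorbed solar power + internal power = radiated power.
Absorbed: α·S·A_cross = 0.28·185·7.080 = 366.7 W (cross-section A).
Total input = 366.7 + 729 = 1096 W.
Radiated: εσ·A_surf·T⁴ with A_surf = 2A = 14.16 m².
T⁴ = 1096/(0.28·5.67×10⁻⁸·14.16) = 4.874×10⁹ K⁴.

T ≈ 264 K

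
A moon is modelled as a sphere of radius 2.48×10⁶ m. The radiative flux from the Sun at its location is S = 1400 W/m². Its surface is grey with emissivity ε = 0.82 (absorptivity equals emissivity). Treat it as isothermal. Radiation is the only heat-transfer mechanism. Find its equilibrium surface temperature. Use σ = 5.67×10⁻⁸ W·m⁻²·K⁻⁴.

At equilibrium, absorbed power = emitted power.
Absorbing cross-section = πr² = 1.932×10¹³ m²; emitting surface = 4πr² = 7.729×10¹³ m² (ratio 4).
εS·A_cross = εσ·A_surf·T⁴  ⇒  T⁴ = S/(4σ)   (ε cancels).
T⁴ = 1400/(4·5.67×10⁻⁸) = 6.173×10⁹ K⁴.
T = (6.173×10⁹)^(1/4).

T ≈ 280 K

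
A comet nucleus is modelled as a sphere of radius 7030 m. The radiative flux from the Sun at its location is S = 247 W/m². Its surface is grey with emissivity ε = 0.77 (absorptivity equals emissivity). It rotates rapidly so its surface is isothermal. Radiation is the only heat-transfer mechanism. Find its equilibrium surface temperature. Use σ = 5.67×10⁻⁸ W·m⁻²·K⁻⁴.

T ≈ 182 K

At equilibrium, absorbed power = emitted power.
Absorbing cross-section = πr² = 1.553×10⁸ m²; emitting surface = 4πr² = 6.210×10⁸ m² (ratio 4).
εS·A_cross = εσ·A_surf·T⁴  ⇒  T⁴ = S/(4σ)   (ε cancels).
T⁴ = 247/(4·5.67×10⁻⁸) = 1.089×10⁹ K⁴.
T = (1.089×10⁹)^(1/4).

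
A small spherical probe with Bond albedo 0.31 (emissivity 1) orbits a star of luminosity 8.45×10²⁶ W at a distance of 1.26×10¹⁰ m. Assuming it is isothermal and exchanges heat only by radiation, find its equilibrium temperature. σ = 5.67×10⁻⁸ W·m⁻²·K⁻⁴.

First find the stellar flux at distance d: S = L/(4πd²) = 8.45×10²⁶/(4π·(1.26×10¹⁰)²) = 4.236×10⁵ W/m².
For an isothermal sphere, absorbed (1−a)S·πr² = emitted σ·4πr²·T⁴, so T⁴ = (1−a)S/(4σ).
T⁴ = 0.690·4.236×10⁵/(4·5.67×10⁻⁸) = 1.289×10¹² K⁴.

T ≈ 1070 K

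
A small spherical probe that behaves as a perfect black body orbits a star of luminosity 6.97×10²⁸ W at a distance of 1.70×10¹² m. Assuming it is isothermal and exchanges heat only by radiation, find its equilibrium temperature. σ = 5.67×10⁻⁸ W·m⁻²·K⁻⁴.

T ≈ 303 K

First find the stellar flux at distance d: S = L/(4πd²) = 6.97×10²⁸/(4π·(1.70×10¹²)²) = 1919 W/m².
For an isothermal sphere, absorbed (1−a)S·πr² = emitted σ·4πr²·T⁴, so T⁴ = (1−a)S/(4σ).
T⁴ = 1.00·1919/(4·5.67×10⁻⁸) = 8.462×10⁹ K⁴.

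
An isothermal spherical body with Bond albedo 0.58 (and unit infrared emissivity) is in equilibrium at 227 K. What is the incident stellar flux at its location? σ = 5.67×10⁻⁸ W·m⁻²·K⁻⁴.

S ≈ 1430 W/m²

(1−a)S·πr² = σ·4πr²·T⁴ ⇒ S = 4σT⁴/(1−a).
S = 4·5.67×10⁻⁸·2.655×10⁹/0.420.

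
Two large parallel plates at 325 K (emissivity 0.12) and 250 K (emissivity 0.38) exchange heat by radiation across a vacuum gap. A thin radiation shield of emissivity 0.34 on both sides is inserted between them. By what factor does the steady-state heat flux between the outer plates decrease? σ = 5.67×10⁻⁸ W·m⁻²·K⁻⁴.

factor ≈ 1.49

Without shield: q₀ = σΔ(T⁴)/(1/ε₁+1/ε₂−1) with denominator 9.965.
With shield the two gaps are in series; the resistances add: (1/ε₁+1/ε_s−1)+(1/ε_s+1/ε₂−1) = 10.27+4.573 = 14.85.
Heat-flux ratio q₀/q = 14.85/9.965.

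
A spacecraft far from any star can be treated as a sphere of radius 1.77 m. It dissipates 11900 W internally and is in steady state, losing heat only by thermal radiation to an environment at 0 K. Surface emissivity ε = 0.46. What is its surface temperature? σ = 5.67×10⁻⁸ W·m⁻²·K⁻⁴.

T ≈ 328 K

Steady state: internal power = radiated power, P = εσA T⁴.
Radiating area A = 4πr² = 39.37 m².
T⁴ = P/(εσA) = 11900/(0.46·5.67×10⁻⁸·39.37) = 1.159×10¹⁰ K⁴.
T = (1.159×10¹⁰)^(1/4).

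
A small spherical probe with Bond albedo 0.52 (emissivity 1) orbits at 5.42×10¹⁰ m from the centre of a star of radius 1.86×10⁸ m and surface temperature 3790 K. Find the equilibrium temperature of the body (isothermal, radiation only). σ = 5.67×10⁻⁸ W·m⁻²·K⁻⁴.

The star's surface emits σT_*⁴; at distance d the flux is S = σT_*⁴(R_*/d)².
S = 5.67×10⁻⁸·(3790)⁴·(1.86×10⁸/5.42×10¹⁰)² = 137.8 W/m².
For an isothermal sphere T⁴ = (1−a)S/(4σ) = 2.916×10⁸ K⁴.

T ≈ 131 K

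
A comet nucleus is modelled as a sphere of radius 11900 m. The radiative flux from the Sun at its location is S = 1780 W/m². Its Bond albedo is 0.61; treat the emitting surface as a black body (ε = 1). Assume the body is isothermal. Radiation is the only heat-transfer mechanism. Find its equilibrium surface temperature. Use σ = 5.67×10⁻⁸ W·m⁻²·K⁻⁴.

T ≈ 235 K

At equilibrium, absorbed power = emitted power.
Absorbing cross-section = πr² = 4.449×10⁸ m²; emitting surface = 4πr² = 1.780×10⁹ m² (ratio 4).
(1−a)S·A_cross = εσ·A_surf·T⁴  ⇒  T⁴ = (1−a)S/(4σ).
T⁴ = 0.390·1780/(4·5.67×10⁻⁸) = 3.061×10⁹ K⁴.
T = (3.061×10⁹)^(1/4).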